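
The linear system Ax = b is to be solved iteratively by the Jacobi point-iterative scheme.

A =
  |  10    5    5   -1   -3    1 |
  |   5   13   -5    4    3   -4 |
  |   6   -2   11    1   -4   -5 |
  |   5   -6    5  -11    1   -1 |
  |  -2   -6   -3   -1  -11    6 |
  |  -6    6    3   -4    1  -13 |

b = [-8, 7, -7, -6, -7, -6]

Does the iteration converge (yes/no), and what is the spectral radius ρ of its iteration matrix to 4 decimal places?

no, ρ = 1.2251

A = D + L + U where D = diag(10, 13, 11, -11, -11, -13).
Jacobi T = -D⁻¹(L+U): T[2,0] = -(6)/(11) = -0.5455; T[2,2] = 0.
  T[0,:] = [+0.0000 -0.5000 -0.5000 +0.1000 +0.3000 -0.1000]
  T[1,:] = [-0.3846 +0.0000 +0.3846 -0.3077 -0.2308 +0.3077]
  T[2,:] = [-0.5455 +0.1818 +0.0000 -0.0909 +0.3636 +0.4545]
  T[3,:] = [+0.4545 -0.5455 +0.4545 +0.0000 +0.0909 -0.0909]
  T[4,:] = [-0.1818 -0.5455 -0.2727 -0.0909 +0.0000 +0.5455]
  T[5,:] = [-0.4615 +0.4615 +0.2308 -0.3077 +0.0769 +0.0000]
|λ(T)| sorted: 1.2251, 0.7190, 0.3704, 0.3704, 0.3279, 0.3279.
ρ(T) = max|λ| = 1.2251; 1.2251 > 1: divergent.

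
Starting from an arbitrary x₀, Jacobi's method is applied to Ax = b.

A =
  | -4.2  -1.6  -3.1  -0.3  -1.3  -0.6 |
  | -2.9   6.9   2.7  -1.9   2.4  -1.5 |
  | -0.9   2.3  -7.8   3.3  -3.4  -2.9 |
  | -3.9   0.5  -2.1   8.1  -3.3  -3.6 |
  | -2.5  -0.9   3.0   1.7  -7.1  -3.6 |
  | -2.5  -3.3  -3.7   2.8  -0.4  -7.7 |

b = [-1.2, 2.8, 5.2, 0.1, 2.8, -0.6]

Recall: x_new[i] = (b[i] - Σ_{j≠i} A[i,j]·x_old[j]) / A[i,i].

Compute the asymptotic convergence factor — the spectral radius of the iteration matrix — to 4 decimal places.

Let D = diag(-4.2, 6.9, -7.8, 8.1, -7.1, -7.7); L, U the strict triangles.
Jacobi T = -D⁻¹(L+U): T[2,0] = -(-0.9)/(-7.8) = -0.1154; T[2,2] = 0.
  T[0,:] = [+0.0000  -0.3810  -0.7381  -0.0714  -0.3095  -0.1429]
  T[1,:] = [+0.4203  +0.0000  -0.3913  +0.2754  -0.3478  +0.2174]
  T[2,:] = [-0.1154  +0.2949  +0.0000  +0.4231  -0.4359  -0.3718]
  T[3,:] = [+0.4815  -0.0617  +0.2593  +0.0000  +0.4074  +0.4444]
  T[4,:] = [-0.3521  -0.1268  +0.4225  +0.2394  +0.0000  -0.5070]
  T[5,:] = [-0.3247  -0.4286  -0.4805  +0.3636  -0.0519  +0.0000]
moduli |λ_i(T)| = 1.2167, 0.9113, 0.9113, 0.3345, 0.3345, 0.1051.
ρ(T) = max|λ| = 1.2167; 1.2167 > 1, so it fails to converge.

1.2167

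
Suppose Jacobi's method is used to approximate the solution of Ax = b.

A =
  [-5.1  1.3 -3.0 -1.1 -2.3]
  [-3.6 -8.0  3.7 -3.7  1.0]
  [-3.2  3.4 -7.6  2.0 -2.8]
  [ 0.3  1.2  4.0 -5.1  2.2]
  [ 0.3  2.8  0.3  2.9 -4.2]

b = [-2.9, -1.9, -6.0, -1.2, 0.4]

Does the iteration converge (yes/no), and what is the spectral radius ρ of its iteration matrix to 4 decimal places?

Write A = D+L+U with D = diag(-5.1, -8, -7.6, -5.1, -4.2).
T_J = -D⁻¹(L+U): T[4,1] = -(2.8)/(-4.2) = +0.6667; T[4,4] = 0.
  T[0,:] = [+0.0000  +0.2549  -0.5882  -0.2157  -0.4510]
  T[1,:] = [-0.4500  +0.0000  +0.4625  -0.4625  +0.1250]
  T[2,:] = [-0.4211  +0.4474  +0.0000  +0.2632  -0.3684]
  T[3,:] = [+0.0588  +0.2353  +0.7843  +0.0000  +0.4314]
  T[4,:] = [+0.0714  +0.6667  +0.0714  +0.6905  +0.0000]
|λ(T)| sorted: 1.1219, 0.8992, 0.5464, 0.5464, 0.1171.
spectral radius ρ = 1.1219; 1.1219 > 1: divergent.

no, ρ = 1.1219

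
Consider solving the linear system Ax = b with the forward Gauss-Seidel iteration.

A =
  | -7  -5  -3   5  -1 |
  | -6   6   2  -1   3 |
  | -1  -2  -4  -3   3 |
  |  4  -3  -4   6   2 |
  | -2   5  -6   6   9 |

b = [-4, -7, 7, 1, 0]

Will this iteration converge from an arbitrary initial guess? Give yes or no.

no

A = D + L + U where D = diag(-7, 6, -4, 6, 9).
T_GS = -(D+L)⁻¹U: row 0 first, T[0,4] = -(-1)/(-7) = -0.1429; later rows by forward substitution.
  T[0,:] = [+0.0000  -0.7143  -0.4286  +0.7143  -0.1429]
  T[1,:] = [+0.0000  -0.7143  -0.7619  +0.8810  -0.6429]
  T[2,:] = [+0.0000  +0.5357  +0.4881  -1.3690  +1.1071]
  T[3,:] = [+0.0000  +0.4762  +0.2302  -0.9484  +0.1786]
  T[4,:] = [+0.0000  +0.2778  +0.5000  -0.6111  +0.9444]
moduli |λ_i(T)| = 1.2101, 0.7117, 0.7117, 0.0216, 0.0000.
ρ = 1.2101; 1.2101 > 1, so it fails to converge.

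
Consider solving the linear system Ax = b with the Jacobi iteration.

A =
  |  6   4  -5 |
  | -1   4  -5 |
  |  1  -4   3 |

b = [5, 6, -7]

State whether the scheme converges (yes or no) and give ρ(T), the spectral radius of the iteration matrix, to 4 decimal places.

no, ρ = 1.2861

Split A = D + L + U, D = diag(6, 4, 3).
Jacobi: T = -D⁻¹(L+U), T[2,0] = -(1)/(3) = -0.3333; T[2,2] = 0.
  T[0,:] = [+0.0000, -0.6667, +0.8333]
  T[1,:] = [+0.2500, +0.0000, +1.2500]
  T[2,:] = [-0.3333, +1.3333, +0.0000]
|roots of det(T-λI)|: 1.2861, 0.6572, 0.6572.
ρ(T) = max|λ| = 1.2861; 1.2861 > 1: divergent.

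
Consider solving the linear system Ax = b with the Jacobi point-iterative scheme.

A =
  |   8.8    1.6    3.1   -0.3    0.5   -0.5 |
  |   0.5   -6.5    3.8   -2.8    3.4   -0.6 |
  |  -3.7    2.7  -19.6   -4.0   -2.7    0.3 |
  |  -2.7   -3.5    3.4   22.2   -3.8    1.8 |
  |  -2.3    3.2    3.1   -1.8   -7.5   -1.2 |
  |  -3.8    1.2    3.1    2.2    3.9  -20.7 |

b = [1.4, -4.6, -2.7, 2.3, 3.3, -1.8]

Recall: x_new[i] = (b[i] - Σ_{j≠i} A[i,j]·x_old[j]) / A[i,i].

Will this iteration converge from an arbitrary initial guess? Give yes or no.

Diagonal D = diag(8.8, -6.5, -19.6, 22.2, -7.5, -20.7); L, U strict lower/upper.
Jacobi T = -D⁻¹(L+U): T[0,5] = -(-0.5)/(8.8) = +0.0568; T[0,0] = 0.
  T[0,:] = [+0.0000  -0.1818  -0.3523  +0.0341  -0.0568  +0.0568]
  T[1,:] = [+0.0769  +0.0000  +0.5846  -0.4308  +0.5231  -0.0923]
  T[2,:] = [-0.1888  +0.1378  +0.0000  -0.2041  -0.1378  +0.0153]
  T[3,:] = [+0.1216  +0.1577  -0.1532  +0.0000  +0.1712  -0.0811]
  T[4,:] = [-0.3067  +0.4267  +0.4133  -0.2400  +0.0000  -0.1600]
  T[5,:] = [-0.1836  +0.0580  +0.1498  +0.1063  +0.1884  +0.0000]
|roots of det(T-λI)|: 0.5024, 0.3400, 0.3400, 0.2981, 0.2022, 0.2022.
ρ(T) = max|λ| = 0.5024; 0.5024 < 1, so it converges for any x₀.

yes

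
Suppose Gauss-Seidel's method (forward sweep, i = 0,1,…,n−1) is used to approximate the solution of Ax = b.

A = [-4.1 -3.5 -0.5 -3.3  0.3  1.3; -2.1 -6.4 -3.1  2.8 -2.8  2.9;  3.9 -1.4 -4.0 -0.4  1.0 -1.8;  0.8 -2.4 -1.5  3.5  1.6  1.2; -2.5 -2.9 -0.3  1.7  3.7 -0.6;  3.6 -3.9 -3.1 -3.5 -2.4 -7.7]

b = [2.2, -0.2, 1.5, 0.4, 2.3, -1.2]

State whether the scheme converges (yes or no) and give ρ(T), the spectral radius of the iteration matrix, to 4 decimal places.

no, ρ = 1.3437

Write A = D+L+U with D = diag(-4.1, -6.4, -4, 3.5, 3.7, -7.7).
GS T = -(D+L)⁻¹U: row 0 first, T[0,4] = -(0.3)/(-4.1) = +0.0732; later rows by forward substitution.
  T[0,:] = [+0.0000 -0.8537 -0.1220 -0.8049 +0.0732 +0.3171]
  T[1,:] = [+0.0000 +0.2801 -0.4444 +0.7016 -0.4615 +0.3491]
  T[2,:] = [+0.0000 -0.9304 +0.0366 -1.1303 +0.4829 -0.2630]
  T[3,:] = [+0.0000 -0.0115 -0.2611 +0.1806 -0.5834 -0.2887]
  T[4,:] = [+0.0000 -0.4274 -0.3077 -0.1686 -0.0051 +0.7613]
  T[5,:] = [+0.0000 -0.0280 +0.3679 -0.3062 +0.3403 -0.0287]
|eigenvalues of T|: 1.3437, 0.7998, 0.2822, 0.2822, 0.0167, 0.0000.
ρ = 1.3437; 1.3437 > 1: divergent.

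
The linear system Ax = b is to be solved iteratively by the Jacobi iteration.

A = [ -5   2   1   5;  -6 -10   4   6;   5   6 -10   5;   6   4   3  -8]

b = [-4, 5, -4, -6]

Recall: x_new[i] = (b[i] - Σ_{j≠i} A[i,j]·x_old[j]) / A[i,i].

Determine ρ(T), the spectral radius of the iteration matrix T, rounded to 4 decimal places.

1.2641

A = D + L + U where D = diag(-5, -10, -10, -8).
Jacobi: T = -D⁻¹(L+U), T[1,3] = -(6)/(-10) = +0.6000; T[1,1] = 0.
  T[0,:] = [+0.0000  +0.4000  +0.2000  +1.0000]
  T[1,:] = [-0.6000  +0.0000  +0.4000  +0.6000]
  T[2,:] = [+0.5000  +0.6000  +0.0000  +0.5000]
  T[3,:] = [+0.7500  +0.5000  +0.3750  +0.0000]
|roots of det(T-λI)|: 1.2641, 0.9100, 0.4821, 0.1280.
spectral radius ρ = 1.2641; 1.2641 > 1: divergent.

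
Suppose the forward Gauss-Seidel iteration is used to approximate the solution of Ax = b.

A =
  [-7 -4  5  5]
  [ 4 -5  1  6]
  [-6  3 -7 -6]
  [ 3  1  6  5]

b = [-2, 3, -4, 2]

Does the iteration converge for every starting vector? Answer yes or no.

no

Write A = D+L+U with D = diag(-7, -5, -7, 5).
GS T = -(D+L)⁻¹U: row 0 first, T[0,1] = -(-4)/(-7) = -0.5714; later rows by forward substitution.
  T[0,:] = [+0.0000  -0.5714  +0.7143  +0.7143]
  T[1,:] = [+0.0000  -0.4571  +0.7714  +1.7714]
  T[2,:] = [+0.0000  +0.2939  -0.2816  -0.7102]
  T[3,:] = [+0.0000  +0.0816  -0.2449  +0.0694]
|eigenvalues of T|: 1.1296, 0.2602, 0.2000, 0.0000.
spectral radius ρ = 1.1296; 1.1296 > 1: divergent.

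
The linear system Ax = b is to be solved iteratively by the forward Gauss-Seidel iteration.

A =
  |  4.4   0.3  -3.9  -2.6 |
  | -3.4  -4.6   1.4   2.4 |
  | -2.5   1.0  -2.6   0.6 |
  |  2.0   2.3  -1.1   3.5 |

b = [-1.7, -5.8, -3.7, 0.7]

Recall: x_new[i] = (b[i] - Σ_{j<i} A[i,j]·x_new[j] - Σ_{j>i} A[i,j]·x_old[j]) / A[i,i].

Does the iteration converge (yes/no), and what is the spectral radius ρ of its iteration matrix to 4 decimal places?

no, ρ = 1.2122

Split A = D + L + U, D = diag(4.4, -4.6, -2.6, 3.5).
T_GS = -(D+L)⁻¹U: row 0 first, T[0,2] = -(-3.9)/(4.4) = +0.8864; later rows by forward substitution.
  T[0,:] = [+0.0000, -0.0682, +0.8864, +0.5909]
  T[1,:] = [+0.0000, +0.0504, -0.3508, +0.0850]
  T[2,:] = [+0.0000, +0.0849, -0.9872, -0.3047]
  T[3,:] = [+0.0000, +0.0325, -0.5862, -0.4893]
|roots of det(T-λI)|: 1.2122, 0.2239, 0.0101, 0.0000.
ρ = 1.2122; 1.2122 > 1: divergent.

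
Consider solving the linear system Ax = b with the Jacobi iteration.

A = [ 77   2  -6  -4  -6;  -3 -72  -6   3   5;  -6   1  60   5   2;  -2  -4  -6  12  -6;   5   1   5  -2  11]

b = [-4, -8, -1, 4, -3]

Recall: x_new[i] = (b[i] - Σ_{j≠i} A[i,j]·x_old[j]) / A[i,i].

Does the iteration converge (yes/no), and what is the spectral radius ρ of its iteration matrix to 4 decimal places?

Diagonal D = diag(77, -72, 60, 12, 11); L, U strict lower/upper.
Jacobi T = -D⁻¹(L+U): T[1,4] = -(5)/(-72) = +0.0694; T[1,1] = 0.
  T[0,:] = [+0.0000 -0.0260 +0.0779 +0.0519 +0.0779]
  T[1,:] = [-0.0417 +0.0000 -0.0833 +0.0417 +0.0694]
  T[2,:] = [+0.1000 -0.0167 +0.0000 -0.0833 -0.0333]
  T[3,:] = [+0.1667 +0.3333 +0.5000 +0.0000 +0.5000]
  T[4,:] = [-0.4545 -0.0909 -0.4545 +0.1818 +0.0000]
|roots of det(T-λI)|: 0.3013, 0.2115, 0.2115, 0.0748, 0.0748.
spectral radius ρ = 0.3013; 0.3013 < 1: convergent.

yes, ρ = 0.3013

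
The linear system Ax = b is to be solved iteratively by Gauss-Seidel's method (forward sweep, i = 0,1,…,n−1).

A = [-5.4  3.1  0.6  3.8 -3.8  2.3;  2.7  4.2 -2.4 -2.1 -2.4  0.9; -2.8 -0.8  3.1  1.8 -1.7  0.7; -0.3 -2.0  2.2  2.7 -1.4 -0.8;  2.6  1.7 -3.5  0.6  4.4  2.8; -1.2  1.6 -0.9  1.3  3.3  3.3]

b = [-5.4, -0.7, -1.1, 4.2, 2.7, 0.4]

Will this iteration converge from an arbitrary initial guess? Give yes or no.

Diagonal D = diag(-5.4, 4.2, 3.1, 2.7, 4.4, 3.3); L, U strict lower/upper.
Gauss-Seidel: T = -(D+L)⁻¹U, row 0 first, T[0,1] = -(3.1)/(-5.4) = +0.5741; later rows by forward substitution.
  T[0,:] = [+0.0000  +0.5741  +0.1111  +0.7037  -0.7037  +0.4259]
  T[1,:] = [+0.0000  -0.3690  +0.5000  +0.0476  +1.0238  -0.4881]
  T[2,:] = [+0.0000  +0.4233  +0.2294  +0.0672  +0.1770  +0.0329]
  T[3,:] = [+0.0000  -0.5545  +0.1958  +0.0587  +1.0545  -0.0448]
  T[4,:] = [+0.0000  +0.2157  -0.1031  -0.3887  +0.0173  -0.6672]
  T[5,:] = [+0.0000  +0.5059  -0.1135  +0.6168  -1.1367  +1.0853]
eigenvalue magnitudes: 1.2283, 0.5841, 0.5045, 0.4323, 0.1460, 0.0000.
ρ = 1.2283; 1.2283 > 1: divergent.

no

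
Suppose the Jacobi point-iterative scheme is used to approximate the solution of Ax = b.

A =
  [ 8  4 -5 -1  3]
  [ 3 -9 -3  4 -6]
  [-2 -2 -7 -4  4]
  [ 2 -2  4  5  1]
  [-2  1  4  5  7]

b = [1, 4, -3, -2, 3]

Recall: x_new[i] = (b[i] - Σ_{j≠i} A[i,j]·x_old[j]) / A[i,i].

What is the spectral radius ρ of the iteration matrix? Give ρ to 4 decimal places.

Let D = diag(8, -9, -7, 5, 7); L, U the strict triangles.
Jacobi: T = -D⁻¹(L+U), T[0,1] = -(4)/(8) = -0.5000; T[0,0] = 0.
  T[0,:] = [+0.0000, -0.5000, +0.6250, +0.1250, -0.3750]
  T[1,:] = [+0.3333, +0.0000, -0.3333, +0.4444, -0.6667]
  T[2,:] = [-0.2857, -0.2857, +0.0000, -0.5714, +0.5714]
  T[3,:] = [-0.4000, +0.4000, -0.8000, +0.0000, -0.2000]
  T[4,:] = [+0.2857, -0.1429, -0.5714, -0.7143, +0.0000]
moduli |λ_i(T)| = 1.1703, 0.9019, 0.9019, 0.5842, 0.1855.
ρ = 1.1703; 1.1703 > 1, so it fails to converge.

1.1703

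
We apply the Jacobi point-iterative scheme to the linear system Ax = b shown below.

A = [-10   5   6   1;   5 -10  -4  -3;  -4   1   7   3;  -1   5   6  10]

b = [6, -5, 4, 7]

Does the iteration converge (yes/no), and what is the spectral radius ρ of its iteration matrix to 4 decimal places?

Split A = D + L + U, D = diag(-10, -10, 7, 10).
Jacobi: T = -D⁻¹(L+U), T[3,1] = -(5)/(10) = -0.5000; T[3,3] = 0.
  T[0,:] = [+0.0000 +0.5000 +0.6000 +0.1000]
  T[1,:] = [+0.5000 +0.0000 -0.4000 -0.3000]
  T[2,:] = [+0.5714 -0.1429 +0.0000 -0.4286]
  T[3,:] = [+0.1000 -0.5000 -0.6000 +0.0000]
|roots of det(T-λI)|: 1.1822, 0.8066, 0.2756, 0.1000.
spectral radius ρ = 1.1822; 1.1822 > 1: divergent.

no, ρ = 1.1822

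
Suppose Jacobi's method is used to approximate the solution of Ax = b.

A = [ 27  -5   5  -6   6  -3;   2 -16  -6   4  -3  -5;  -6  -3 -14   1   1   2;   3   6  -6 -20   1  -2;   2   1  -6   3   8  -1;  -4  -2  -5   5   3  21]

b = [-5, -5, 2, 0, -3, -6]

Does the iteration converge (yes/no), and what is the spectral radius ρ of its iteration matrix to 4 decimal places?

Split A = D + L + U, D = diag(27, -16, -14, -20, 8, 21).
Jacobi T = -D⁻¹(L+U): T[0,2] = -(5)/(27) = -0.1852; T[0,0] = 0.
  T[0,:] = [+0.0000 +0.1852 -0.1852 +0.2222 -0.2222 +0.1111]
  T[1,:] = [+0.1250 +0.0000 -0.3750 +0.2500 -0.1875 -0.3125]
  T[2,:] = [-0.4286 -0.2143 +0.0000 +0.0714 +0.0714 +0.1429]
  T[3,:] = [+0.1500 +0.3000 -0.3000 +0.0000 +0.0500 -0.1000]
  T[4,:] = [-0.2500 -0.1250 +0.7500 -0.3750 +0.0000 +0.1250]
  T[5,:] = [+0.1905 +0.0952 +0.2381 -0.2381 -0.1429 +0.0000]
|eigenvalues of T|: 0.8363, 0.4366, 0.4366, 0.2089, 0.2089, 0.1591.
ρ(T) = max|λ| = 0.8363; 0.8363 < 1: convergent.

yes, ρ = 0.8363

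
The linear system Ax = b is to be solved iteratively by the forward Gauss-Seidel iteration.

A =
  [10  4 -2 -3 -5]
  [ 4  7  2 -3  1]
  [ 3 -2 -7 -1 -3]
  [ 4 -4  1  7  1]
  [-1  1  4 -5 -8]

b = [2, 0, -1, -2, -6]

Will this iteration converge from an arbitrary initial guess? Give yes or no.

Write A = D+L+U with D = diag(10, 7, -7, 7, -8).
T_GS = -(D+L)⁻¹U: row 0 first, T[0,2] = -(-2)/(10) = +0.2000; later rows by forward substitution.
  T[0,:] = [+0.0000 -0.4000 +0.2000 +0.3000 +0.5000]
  T[1,:] = [+0.0000 +0.2286 -0.4000 +0.2571 -0.4286]
  T[2,:] = [+0.0000 -0.2367 +0.2000 -0.0878 -0.0918]
  T[3,:] = [+0.0000 +0.3930 -0.3714 -0.0120 -0.6603]
  T[4,:] = [+0.0000 -0.2854 +0.2571 -0.0418 +0.2507]
|λ(T)| sorted: 0.9161, 0.1488, 0.1488, 0.0144, 0.0000.
spectral radius ρ = 0.9161; 0.9161 < 1: convergent.

yes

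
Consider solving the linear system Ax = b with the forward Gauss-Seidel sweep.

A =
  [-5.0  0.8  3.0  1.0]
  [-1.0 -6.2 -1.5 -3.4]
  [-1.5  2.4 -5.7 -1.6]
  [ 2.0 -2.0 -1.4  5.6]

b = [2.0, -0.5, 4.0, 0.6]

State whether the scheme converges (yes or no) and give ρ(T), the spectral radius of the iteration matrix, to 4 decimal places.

yes, ρ = 0.9226

Split A = D + L + U, D = diag(-5, -6.2, -5.7, 5.6).
GS T = -(D+L)⁻¹U: row 0 first, T[0,3] = -(1)/(-5) = +0.2000; later rows by forward substitution.
  T[0,:] = [+0.0000 +0.1600 +0.6000 +0.2000]
  T[1,:] = [+0.0000 -0.0258 -0.3387 -0.5806]
  T[2,:] = [+0.0000 -0.0530 -0.3005 -0.5778]
  T[3,:] = [+0.0000 -0.0796 -0.4104 -0.4233]
|λ(T)| sorted: 0.9226, 0.1438, 0.0293, 0.0000.
ρ(T) = max|λ| = 0.9226; 0.9226 < 1 ⇒ converges.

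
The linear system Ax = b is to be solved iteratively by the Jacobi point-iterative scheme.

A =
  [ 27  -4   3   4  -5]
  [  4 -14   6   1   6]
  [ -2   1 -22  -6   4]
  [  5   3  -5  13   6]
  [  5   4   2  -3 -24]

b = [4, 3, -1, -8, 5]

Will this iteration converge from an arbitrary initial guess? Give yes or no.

yes

Write A = D+L+U with D = diag(27, -14, -22, 13, -24).
T_J = -D⁻¹(L+U): T[0,3] = -(4)/(27) = -0.1481; T[0,0] = 0.
  T[0,:] = [+0.0000, +0.1481, -0.1111, -0.1481, +0.1852]
  T[1,:] = [+0.2857, +0.0000, +0.4286, +0.0714, +0.4286]
  T[2,:] = [-0.0909, +0.0455, +0.0000, -0.2727, +0.1818]
  T[3,:] = [-0.3846, -0.2308, +0.3846, +0.0000, -0.4615]
  T[4,:] = [+0.2083, +0.1667, +0.0833, -0.1250, +0.0000]
|eigenvalues of T|: 0.6295, 0.2801, 0.2801, 0.2763, 0.2126.
ρ(T) = max|λ| = 0.6295; 0.6295 < 1, so it converges for any x₀.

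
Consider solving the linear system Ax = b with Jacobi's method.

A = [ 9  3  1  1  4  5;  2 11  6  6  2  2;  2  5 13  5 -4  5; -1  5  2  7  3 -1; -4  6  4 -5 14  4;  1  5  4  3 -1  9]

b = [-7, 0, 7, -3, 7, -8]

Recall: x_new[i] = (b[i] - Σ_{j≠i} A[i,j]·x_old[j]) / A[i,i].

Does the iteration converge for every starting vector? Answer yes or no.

Diagonal D = diag(9, 11, 13, 7, 14, 9); L, U strict lower/upper.
Jacobi: T = -D⁻¹(L+U), T[3,4] = -(3)/(7) = -0.4286; T[3,3] = 0.
  T[0,:] = [+0.0000  -0.3333  -0.1111  -0.1111  -0.4444  -0.5556]
  T[1,:] = [-0.1818  +0.0000  -0.5455  -0.5455  -0.1818  -0.1818]
  T[2,:] = [-0.1538  -0.3846  +0.0000  -0.3846  +0.3077  -0.3846]
  T[3,:] = [+0.1429  -0.7143  -0.2857  +0.0000  -0.4286  +0.1429]
  T[4,:] = [+0.2857  -0.4286  -0.2857  +0.3571  +0.0000  -0.2857]
  T[5,:] = [-0.1111  -0.5556  -0.4444  -0.3333  +0.1111  +0.0000]
eigenvalue magnitudes: 1.2455, 0.6138, 0.6100, 0.6100, 0.4344, 0.0998.
ρ = 1.2455; 1.2455 > 1 ⇒ diverges.

no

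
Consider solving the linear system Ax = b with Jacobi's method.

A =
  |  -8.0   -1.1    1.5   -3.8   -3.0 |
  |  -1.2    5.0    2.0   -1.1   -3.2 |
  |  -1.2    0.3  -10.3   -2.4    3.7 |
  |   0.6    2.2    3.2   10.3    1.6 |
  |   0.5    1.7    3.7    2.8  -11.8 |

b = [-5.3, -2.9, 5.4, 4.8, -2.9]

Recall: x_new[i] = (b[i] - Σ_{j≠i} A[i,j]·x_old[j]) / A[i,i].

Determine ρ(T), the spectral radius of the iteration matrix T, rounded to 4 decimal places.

0.5937

Write A = D+L+U with D = diag(-8, 5, -10.3, 10.3, -11.8).
Jacobi: T = -D⁻¹(L+U), T[0,3] = -(-3.8)/(-8) = -0.4750; T[0,0] = 0.
  T[0,:] = [+0.0000, -0.1375, +0.1875, -0.4750, -0.3750]
  T[1,:] = [+0.2400, +0.0000, -0.4000, +0.2200, +0.6400]
  T[2,:] = [-0.1165, +0.0291, +0.0000, -0.2330, +0.3592]
  T[3,:] = [-0.0583, -0.2136, -0.3107, +0.0000, -0.1553]
  T[4,:] = [+0.0424, +0.1441, +0.3136, +0.2373, +0.0000]
|eigenvalues of T|: 0.5937, 0.3058, 0.3058, 0.2550, 0.2550.
ρ(T) = max|λ| = 0.5937; 0.5937 < 1, so it converges for any x₀.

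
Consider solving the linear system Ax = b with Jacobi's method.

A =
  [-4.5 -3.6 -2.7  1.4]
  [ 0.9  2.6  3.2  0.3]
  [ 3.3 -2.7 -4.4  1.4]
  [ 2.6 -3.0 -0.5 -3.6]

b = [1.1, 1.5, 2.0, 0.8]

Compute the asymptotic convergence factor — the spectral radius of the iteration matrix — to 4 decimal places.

Split A = D + L + U, D = diag(-4.5, 2.6, -4.4, -3.6).
T_J = -D⁻¹(L+U): T[3,2] = -(-0.5)/(-3.6) = -0.1389; T[3,3] = 0.
  T[0,:] = [+0.0000  -0.8000  -0.6000  +0.3111]
  T[1,:] = [-0.3462  +0.0000  -1.2308  -0.1154]
  T[2,:] = [+0.7500  -0.6136  +0.0000  +0.3182]
  T[3,:] = [+0.7222  -0.8333  -0.1389  +0.0000]
|λ(T)| sorted: 1.3053, 0.7001, 0.7001, 0.3859.
ρ(T) = max|λ| = 1.3053; 1.3053 > 1, so it fails to converge.

1.3053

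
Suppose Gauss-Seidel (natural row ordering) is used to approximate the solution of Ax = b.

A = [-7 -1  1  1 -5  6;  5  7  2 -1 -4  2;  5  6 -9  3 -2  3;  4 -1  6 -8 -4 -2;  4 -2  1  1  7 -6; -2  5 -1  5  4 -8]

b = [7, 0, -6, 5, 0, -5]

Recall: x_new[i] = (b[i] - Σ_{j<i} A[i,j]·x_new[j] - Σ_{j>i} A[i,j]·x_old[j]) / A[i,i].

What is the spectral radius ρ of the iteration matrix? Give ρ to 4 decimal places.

Let D = diag(-7, 7, -9, -8, 7, -8); L, U the strict triangles.
Gauss-Seidel: T = -(D+L)⁻¹U, row 0 first, T[0,3] = -(1)/(-7) = +0.1429; later rows by forward substitution.
  T[0,:] = [+0.0000 -0.1429 +0.1429 +0.1429 -0.7143 +0.8571]
  T[1,:] = [+0.0000 +0.1020 -0.3878 +0.0408 +1.0816 -0.8980]
  T[2,:] = [+0.0000 -0.0113 -0.1791 +0.4399 +0.1020 +0.2109]
  T[3,:] = [+0.0000 -0.0927 -0.0145 +0.3963 -0.9158 +0.4490]
  T[4,:] = [+0.0000 +0.1256 -0.1648 -0.1894 +0.8335 +0.0165]
  T[5,:] = [+0.0000 +0.1058 -0.3471 +0.0878 +0.6862 -0.5130]
eigenvalue magnitudes: 1.1538, 0.5686, 0.2880, 0.2880, 0.0268, 0.0000.
ρ = 1.1538; 1.1538 > 1 ⇒ diverges.

1.1538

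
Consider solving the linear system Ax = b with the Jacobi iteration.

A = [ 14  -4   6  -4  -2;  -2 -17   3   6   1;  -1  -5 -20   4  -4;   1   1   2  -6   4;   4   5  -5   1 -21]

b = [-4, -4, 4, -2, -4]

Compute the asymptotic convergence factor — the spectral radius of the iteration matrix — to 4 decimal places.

0.5907

Diagonal D = diag(14, -17, -20, -6, -21); L, U strict lower/upper.
Jacobi: T = -D⁻¹(L+U), T[1,3] = -(6)/(-17) = +0.3529; T[1,1] = 0.
  T[0,:] = [+0.0000 +0.2857 -0.4286 +0.2857 +0.1429]
  T[1,:] = [-0.1176 +0.0000 +0.1765 +0.3529 +0.0588]
  T[2,:] = [-0.0500 -0.2500 +0.0000 +0.2000 -0.2000]
  T[3,:] = [+0.1667 +0.1667 +0.3333 +0.0000 +0.6667]
  T[4,:] = [+0.1905 +0.2381 -0.2381 +0.0476 +0.0000]
|λ(T)| sorted: 0.5907, 0.4074, 0.3211, 0.2848, 0.2848.
ρ = 0.5907; 0.5907 < 1 ⇒ converges.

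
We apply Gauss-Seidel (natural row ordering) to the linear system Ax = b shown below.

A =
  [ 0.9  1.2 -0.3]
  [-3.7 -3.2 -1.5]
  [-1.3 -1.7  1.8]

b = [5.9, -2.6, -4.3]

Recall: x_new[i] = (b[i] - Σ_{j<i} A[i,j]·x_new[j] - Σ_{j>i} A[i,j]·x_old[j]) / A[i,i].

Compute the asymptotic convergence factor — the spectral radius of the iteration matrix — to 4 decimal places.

1.3181

Diagonal D = diag(0.9, -3.2, 1.8); L, U strict lower/upper.
Gauss-Seidel: T = -(D+L)⁻¹U, row 0 first, T[0,1] = -(1.2)/(0.9) = -1.3333; later rows by forward substitution.
  T[0,:] = [+0.0000  -1.3333  +0.3333]
  T[1,:] = [+0.0000  +1.5417  -0.8542]
  T[2,:] = [+0.0000  +0.4931  -0.5660]
|roots of det(T-λI)|: 1.3181, 0.3424, 0.0000.
ρ(T) = max|λ| = 1.3181; 1.3181 > 1 ⇒ diverges.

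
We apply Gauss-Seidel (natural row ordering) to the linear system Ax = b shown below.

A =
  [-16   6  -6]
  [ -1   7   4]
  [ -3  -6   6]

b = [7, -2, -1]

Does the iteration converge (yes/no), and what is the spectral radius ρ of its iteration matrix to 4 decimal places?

yes, ρ = 0.5714

Let D = diag(-16, 7, 6); L, U the strict triangles.
T_GS = -(D+L)⁻¹U: row 0 first, T[0,2] = -(-6)/(-16) = -0.3750; later rows by forward substitution.
  T[0,:] = [+0.0000, +0.3750, -0.3750]
  T[1,:] = [+0.0000, +0.0536, -0.6250]
  T[2,:] = [+0.0000, +0.2411, -0.8125]
|eigenvalues of T|: 0.5714, 0.1875, 0.0000.
ρ(T) = max|λ| = 0.5714; 0.5714 < 1, so it converges for any x₀.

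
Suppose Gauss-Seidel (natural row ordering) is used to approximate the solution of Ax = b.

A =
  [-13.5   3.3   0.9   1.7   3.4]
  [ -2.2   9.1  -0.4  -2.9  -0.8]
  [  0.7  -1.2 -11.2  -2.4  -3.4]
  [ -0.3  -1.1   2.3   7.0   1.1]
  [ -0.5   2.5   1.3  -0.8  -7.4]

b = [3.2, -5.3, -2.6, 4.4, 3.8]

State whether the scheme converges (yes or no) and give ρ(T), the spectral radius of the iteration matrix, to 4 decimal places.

yes, ρ = 0.1592

Let D = diag(-13.5, 9.1, -11.2, 7, -7.4); L, U the strict triangles.
Gauss-Seidel: T = -(D+L)⁻¹U, row 0 first, T[0,1] = -(3.3)/(-13.5) = +0.2444; later rows by forward substitution.
  T[0,:] = [+0.0000 +0.2444 +0.0667 +0.1259 +0.2519]
  T[1,:] = [+0.0000 +0.0591 +0.0601 +0.3491 +0.1488]
  T[2,:] = [+0.0000 +0.0089 -0.0023 -0.2438 -0.3038]
  T[3,:] = [+0.0000 +0.0168 +0.0130 +0.1404 -0.0232]
  T[4,:] = [+0.0000 +0.0032 +0.0140 +0.0514 -0.0176]
moduli |λ_i(T)| = 0.1592, 0.0610, 0.0610, 0.0413, 0.0000.
spectral radius ρ = 0.1592; 0.1592 < 1 ⇒ converges.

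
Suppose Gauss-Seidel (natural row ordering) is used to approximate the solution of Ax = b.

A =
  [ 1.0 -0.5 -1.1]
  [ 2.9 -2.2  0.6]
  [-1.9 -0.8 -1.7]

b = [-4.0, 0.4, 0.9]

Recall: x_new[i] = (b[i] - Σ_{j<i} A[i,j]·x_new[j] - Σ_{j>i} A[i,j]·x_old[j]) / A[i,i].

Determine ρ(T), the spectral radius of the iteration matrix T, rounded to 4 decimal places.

Diagonal D = diag(1, -2.2, -1.7); L, U strict lower/upper.
T_GS = -(D+L)⁻¹U: row 0 first, T[0,1] = -(-0.5)/(1) = +0.5000; later rows by forward substitution.
  T[0,:] = [+0.0000, +0.5000, +1.1000]
  T[1,:] = [+0.0000, +0.6591, +1.7227]
  T[2,:] = [+0.0000, -0.8690, -2.0401]
|eigenvalues of T|: 1.2601, 0.1210, 0.0000.
ρ(T) = max|λ| = 1.2601; 1.2601 > 1 ⇒ diverges.

1.2601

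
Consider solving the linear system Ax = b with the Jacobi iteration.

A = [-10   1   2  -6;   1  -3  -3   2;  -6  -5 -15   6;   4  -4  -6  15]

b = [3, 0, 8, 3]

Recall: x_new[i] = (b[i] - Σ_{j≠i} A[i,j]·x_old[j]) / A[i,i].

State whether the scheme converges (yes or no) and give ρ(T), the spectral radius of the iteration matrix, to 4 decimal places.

Write A = D+L+U with D = diag(-10, -3, -15, 15).
Jacobi: T = -D⁻¹(L+U), T[3,1] = -(-4)/(15) = +0.2667; T[3,3] = 0.
  T[0,:] = [+0.0000  +0.1000  +0.2000  -0.6000]
  T[1,:] = [+0.3333  +0.0000  -1.0000  +0.6667]
  T[2,:] = [-0.4000  -0.3333  +0.0000  +0.4000]
  T[3,:] = [-0.2667  +0.2667  +0.4000  +0.0000]
|roots of det(T-λI)|: 0.9478, 0.5815, 0.5815, 0.1960.
ρ = 0.9478; 0.9478 < 1: convergent.

yes, ρ = 0.9478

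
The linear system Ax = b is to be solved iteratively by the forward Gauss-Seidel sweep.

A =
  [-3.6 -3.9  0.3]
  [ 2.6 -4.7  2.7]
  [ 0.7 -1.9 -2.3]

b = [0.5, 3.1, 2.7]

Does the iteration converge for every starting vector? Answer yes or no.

Split A = D + L + U, D = diag(-3.6, -4.7, -2.3).
GS T = -(D+L)⁻¹U: row 0 first, T[0,1] = -(-3.9)/(-3.6) = -1.0833; later rows by forward substitution.
  T[0,:] = [+0.0000  -1.0833  +0.0833]
  T[1,:] = [+0.0000  -0.5993  +0.6206]
  T[2,:] = [+0.0000  +0.1654  -0.4873]
moduli |λ_i(T)| = 0.8685, 0.2181, 0.0000.
ρ = 0.8685; 0.8685 < 1, so it converges for any x₀.

yes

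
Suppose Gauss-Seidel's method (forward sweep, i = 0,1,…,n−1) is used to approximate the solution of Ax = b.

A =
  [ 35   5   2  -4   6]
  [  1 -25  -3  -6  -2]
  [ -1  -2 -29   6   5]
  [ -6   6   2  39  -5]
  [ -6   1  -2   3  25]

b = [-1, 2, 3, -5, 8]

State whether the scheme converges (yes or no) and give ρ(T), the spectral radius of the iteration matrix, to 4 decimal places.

Diagonal D = diag(35, -25, -29, 39, 25); L, U strict lower/upper.
T_GS = -(D+L)⁻¹U: row 0 first, T[0,4] = -(6)/(35) = -0.1714; later rows by forward substitution.
  T[0,:] = [+0.0000  -0.1429  -0.0571  +0.1143  -0.1714]
  T[1,:] = [+0.0000  -0.0057  -0.1223  -0.2354  -0.0869]
  T[2,:] = [+0.0000  +0.0053  +0.0104  +0.2192  +0.1843]
  T[3,:] = [+0.0000  -0.0214  +0.0095  +0.0426  +0.1057]
  T[4,:] = [+0.0000  -0.0311  -0.0091  +0.0493  -0.0356]
moduli |λ_i(T)| = 0.1778, 0.0924, 0.0924, 0.0719, 0.0000.
ρ = 0.1778; 0.1778 < 1: convergent.

yes, ρ = 0.1778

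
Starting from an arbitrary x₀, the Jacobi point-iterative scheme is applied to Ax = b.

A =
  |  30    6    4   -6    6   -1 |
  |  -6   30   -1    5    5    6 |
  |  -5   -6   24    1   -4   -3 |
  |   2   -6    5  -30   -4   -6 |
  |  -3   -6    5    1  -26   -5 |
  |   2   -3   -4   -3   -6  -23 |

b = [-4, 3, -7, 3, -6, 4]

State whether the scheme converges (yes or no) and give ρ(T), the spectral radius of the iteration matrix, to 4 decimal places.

Diagonal D = diag(30, 30, 24, -30, -26, -23); L, U strict lower/upper.
Jacobi: T = -D⁻¹(L+U), T[1,5] = -(6)/(30) = -0.2000; T[1,1] = 0.
  T[0,:] = [+0.0000  -0.2000  -0.1333  +0.2000  -0.2000  +0.0333]
  T[1,:] = [+0.2000  +0.0000  +0.0333  -0.1667  -0.1667  -0.2000]
  T[2,:] = [+0.2083  +0.2500  +0.0000  -0.0417  +0.1667  +0.1250]
  T[3,:] = [+0.0667  -0.2000  +0.1667  +0.0000  -0.1333  -0.2000]
  T[4,:] = [-0.1154  -0.2308  +0.1923  +0.0385  +0.0000  -0.1923]
  T[5,:] = [+0.0870  -0.1304  -0.1739  -0.1304  -0.2609  +0.0000]
|eigenvalues of T|: 0.5222, 0.1733, 0.1634, 0.1634, 0.1446, 0.1446.
ρ = 0.5222; 0.5222 < 1 ⇒ converges.

yes, ρ = 0.5222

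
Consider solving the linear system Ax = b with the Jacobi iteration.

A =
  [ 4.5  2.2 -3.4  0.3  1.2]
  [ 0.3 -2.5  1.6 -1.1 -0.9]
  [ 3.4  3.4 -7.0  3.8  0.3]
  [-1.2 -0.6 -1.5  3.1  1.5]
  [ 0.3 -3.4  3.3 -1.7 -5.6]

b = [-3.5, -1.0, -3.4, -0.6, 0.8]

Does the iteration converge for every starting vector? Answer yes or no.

no

Split A = D + L + U, D = diag(4.5, -2.5, -7, 3.1, -5.6).
Jacobi T = -D⁻¹(L+U): T[4,3] = -(-1.7)/(-5.6) = -0.3036; T[4,4] = 0.
  T[0,:] = [+0.0000 -0.4889 +0.7556 -0.0667 -0.2667]
  T[1,:] = [+0.1200 +0.0000 +0.6400 -0.4400 -0.3600]
  T[2,:] = [+0.4857 +0.4857 +0.0000 +0.5429 +0.0429]
  T[3,:] = [+0.3871 +0.1935 +0.4839 +0.0000 -0.4839]
  T[4,:] = [+0.0536 -0.6071 +0.5893 -0.3036 +0.0000]
|roots of det(T-λI)|: 1.1691, 0.8637, 0.3177, 0.3177, 0.2578.
ρ = 1.1691; 1.1691 > 1 ⇒ diverges.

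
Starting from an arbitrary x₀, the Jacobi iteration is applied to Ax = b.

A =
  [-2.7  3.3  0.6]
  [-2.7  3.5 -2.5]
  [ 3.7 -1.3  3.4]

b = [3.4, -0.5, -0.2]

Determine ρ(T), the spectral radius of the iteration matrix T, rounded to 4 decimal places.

Let D = diag(-2.7, 3.5, 3.4); L, U the strict triangles.
Jacobi: T = -D⁻¹(L+U), T[2,1] = -(-1.3)/(3.4) = +0.3824; T[2,2] = 0.
  T[0,:] = [+0.0000 +1.2222 +0.2222]
  T[1,:] = [+0.7714 +0.0000 +0.7143]
  T[2,:] = [-1.0882 +0.3824 +0.0000]
eigenvalue magnitudes: 1.2886, 0.8285, 0.8285.
spectral radius ρ = 1.2886; 1.2886 > 1 ⇒ diverges.

1.2886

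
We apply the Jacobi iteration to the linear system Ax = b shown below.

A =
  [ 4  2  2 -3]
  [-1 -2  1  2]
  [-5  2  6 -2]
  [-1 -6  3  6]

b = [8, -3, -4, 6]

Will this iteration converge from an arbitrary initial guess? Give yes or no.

no

A = D + L + U where D = diag(4, -2, 6, 6).
Jacobi: T = -D⁻¹(L+U), T[3,0] = -(-1)/(6) = +0.1667; T[3,3] = 0.
  T[0,:] = [+0.0000, -0.5000, -0.5000, +0.7500]
  T[1,:] = [-0.5000, +0.0000, +0.5000, +1.0000]
  T[2,:] = [+0.8333, -0.3333, +0.0000, +0.3333]
  T[3,:] = [+0.1667, +1.0000, -0.5000, +0.0000]
moduli |λ_i(T)| = 1.3326, 0.9710, 0.8942, 0.8942.
ρ(T) = max|λ| = 1.3326; 1.3326 > 1: divergent.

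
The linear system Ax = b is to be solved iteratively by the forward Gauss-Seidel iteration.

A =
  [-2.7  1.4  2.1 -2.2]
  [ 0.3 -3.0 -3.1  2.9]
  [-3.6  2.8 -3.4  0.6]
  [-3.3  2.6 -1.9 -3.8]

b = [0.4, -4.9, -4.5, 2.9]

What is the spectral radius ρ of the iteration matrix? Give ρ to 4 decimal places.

1.2110

Let D = diag(-2.7, -3, -3.4, -3.8); L, U the strict triangles.
Gauss-Seidel: T = -(D+L)⁻¹U, row 0 first, T[0,1] = -(1.4)/(-2.7) = +0.5185; later rows by forward substitution.
  T[0,:] = [+0.0000  +0.5185  +0.7778  -0.8148]
  T[1,:] = [+0.0000  +0.0519  -0.9556  +0.8852]
  T[2,:] = [+0.0000  -0.5063  -1.6105  +1.7682]
  T[3,:] = [+0.0000  -0.1617  -0.5240  +0.4292]
moduli |λ_i(T)| = 1.2110, 0.3043, 0.2228, 0.0000.
ρ = 1.2110; 1.2110 > 1 ⇒ diverges.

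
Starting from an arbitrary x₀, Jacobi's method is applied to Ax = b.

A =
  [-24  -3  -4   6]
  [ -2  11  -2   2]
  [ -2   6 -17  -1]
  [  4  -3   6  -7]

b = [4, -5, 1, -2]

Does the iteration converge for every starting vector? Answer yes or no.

A = D + L + U where D = diag(-24, 11, -17, -7).
T_J = -D⁻¹(L+U): T[1,2] = -(-2)/(11) = +0.1818; T[1,1] = 0.
  T[0,:] = [+0.0000  -0.1250  -0.1667  +0.2500]
  T[1,:] = [+0.1818  +0.0000  +0.1818  -0.1818]
  T[2,:] = [-0.1176  +0.3529  +0.0000  -0.0588]
  T[3,:] = [+0.5714  -0.4286  +0.8571  +0.0000]
|roots of det(T-λI)|: 0.6228, 0.2917, 0.2917, 0.1514.
ρ(T) = max|λ| = 0.6228; 0.6228 < 1 ⇒ converges.

yes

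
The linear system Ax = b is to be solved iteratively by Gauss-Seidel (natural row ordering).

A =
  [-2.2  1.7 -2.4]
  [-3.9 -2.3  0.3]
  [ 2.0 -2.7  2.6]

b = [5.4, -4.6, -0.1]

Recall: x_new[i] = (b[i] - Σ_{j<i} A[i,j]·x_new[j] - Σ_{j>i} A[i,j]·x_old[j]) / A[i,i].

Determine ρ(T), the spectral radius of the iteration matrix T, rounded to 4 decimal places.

Diagonal D = diag(-2.2, -2.3, 2.6); L, U strict lower/upper.
T_GS = -(D+L)⁻¹U: row 0 first, T[0,2] = -(-2.4)/(-2.2) = -1.0909; later rows by forward substitution.
  T[0,:] = [+0.0000, +0.7727, -1.0909]
  T[1,:] = [+0.0000, -1.3103, +1.9802]
  T[2,:] = [+0.0000, -1.9551, +2.8956]
|roots of det(T-λI)|: 1.5348, 0.0505, 0.0000.
ρ = 1.5348; 1.5348 > 1 ⇒ diverges.

1.5348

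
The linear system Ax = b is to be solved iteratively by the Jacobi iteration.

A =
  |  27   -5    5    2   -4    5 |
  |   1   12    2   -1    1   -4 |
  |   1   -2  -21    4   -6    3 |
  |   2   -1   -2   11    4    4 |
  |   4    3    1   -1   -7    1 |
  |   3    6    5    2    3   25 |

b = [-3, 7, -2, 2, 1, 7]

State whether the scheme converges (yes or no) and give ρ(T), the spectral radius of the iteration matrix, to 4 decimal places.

Write A = D+L+U with D = diag(27, 12, -21, 11, -7, 25).
T_J = -D⁻¹(L+U): T[5,4] = -(3)/(25) = -0.1200; T[5,5] = 0.
  T[0,:] = [+0.0000, +0.1852, -0.1852, -0.0741, +0.1481, -0.1852]
  T[1,:] = [-0.0833, +0.0000, -0.1667, +0.0833, -0.0833, +0.3333]
  T[2,:] = [+0.0476, -0.0952, +0.0000, +0.1905, -0.2857, +0.1429]
  T[3,:] = [-0.1818, +0.0909, +0.1818, +0.0000, -0.3636, -0.3636]
  T[4,:] = [+0.5714, +0.4286, +0.1429, -0.1429, +0.0000, +0.1429]
  T[5,:] = [-0.1200, -0.2400, -0.2000, -0.0800, -0.1200, +0.0000]
|roots of det(T-λI)|: 0.5115, 0.3942, 0.3942, 0.3606, 0.2823, 0.2823.
spectral radius ρ = 0.5115; 0.5115 < 1, so it converges for any x₀.

yes, ρ = 0.5115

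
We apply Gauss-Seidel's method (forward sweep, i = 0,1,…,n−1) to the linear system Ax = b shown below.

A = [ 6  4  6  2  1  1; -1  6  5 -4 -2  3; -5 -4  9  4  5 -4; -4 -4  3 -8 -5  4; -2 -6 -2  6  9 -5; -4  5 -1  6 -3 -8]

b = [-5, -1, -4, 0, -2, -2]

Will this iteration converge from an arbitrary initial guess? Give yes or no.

no

Write A = D+L+U with D = diag(6, 6, 9, -8, 9, -8).
GS T = -(D+L)⁻¹U: row 0 first, T[0,5] = -(1)/(6) = -0.1667; later rows by forward substitution.
  T[0,:] = [+0.0000, -0.6667, -1.0000, -0.3333, -0.1667, -0.1667]
  T[1,:] = [+0.0000, -0.1111, -1.0000, +0.6111, +0.3056, -0.5278]
  T[2,:] = [+0.0000, -0.4198, -1.0000, -0.3580, -0.5123, +0.1173]
  T[3,:] = [+0.0000, +0.2315, +0.6250, -0.2731, -0.8866, +0.8912]
  T[4,:] = [+0.0000, -0.4698, -1.5278, +0.4359, +0.6439, -0.4014]
  T[5,:] = [+0.0000, +0.6662, +1.0417, +0.2251, -0.5680, +0.5577]
|eigenvalues of T|: 1.5777, 0.8087, 0.8087, 0.2038, 0.2038, 0.0000.
spectral radius ρ = 1.5777; 1.5777 > 1 ⇒ diverges.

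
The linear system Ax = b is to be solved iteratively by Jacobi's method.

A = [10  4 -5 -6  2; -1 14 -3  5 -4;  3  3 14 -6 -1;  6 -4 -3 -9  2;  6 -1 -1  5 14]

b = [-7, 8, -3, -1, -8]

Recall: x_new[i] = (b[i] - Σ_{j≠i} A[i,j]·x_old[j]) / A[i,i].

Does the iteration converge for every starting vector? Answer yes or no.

Let D = diag(10, 14, 14, -9, 14); L, U the strict triangles.
Jacobi: T = -D⁻¹(L+U), T[4,0] = -(6)/(14) = -0.4286; T[4,4] = 0.
  T[0,:] = [+0.0000 -0.4000 +0.5000 +0.6000 -0.2000]
  T[1,:] = [+0.0714 +0.0000 +0.2143 -0.3571 +0.2857]
  T[2,:] = [-0.2143 -0.2143 +0.0000 +0.4286 +0.0714]
  T[3,:] = [+0.6667 -0.4444 -0.3333 +0.0000 +0.2222]
  T[4,:] = [-0.4286 +0.0714 +0.0714 -0.3571 +0.0000]
moduli |λ_i(T)| = 0.8639, 0.5444, 0.5444, 0.3769, 0.3769.
ρ = 0.8639; 0.8639 < 1, so it converges for any x₀.

yes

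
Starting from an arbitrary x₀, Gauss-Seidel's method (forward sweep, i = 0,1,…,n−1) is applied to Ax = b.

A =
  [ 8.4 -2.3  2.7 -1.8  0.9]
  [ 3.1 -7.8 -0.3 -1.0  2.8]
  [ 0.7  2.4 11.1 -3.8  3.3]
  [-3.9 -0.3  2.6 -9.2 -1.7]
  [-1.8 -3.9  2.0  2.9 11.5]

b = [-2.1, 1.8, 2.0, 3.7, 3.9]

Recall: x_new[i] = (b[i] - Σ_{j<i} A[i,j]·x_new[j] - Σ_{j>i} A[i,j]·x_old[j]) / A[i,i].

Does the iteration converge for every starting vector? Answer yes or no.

Split A = D + L + U, D = diag(8.4, -7.8, 11.1, -9.2, 11.5).
GS T = -(D+L)⁻¹U: row 0 first, T[0,1] = -(-2.3)/(8.4) = +0.2738; later rows by forward substitution.
  T[0,:] = [+0.0000 +0.2738 -0.3214 +0.2143 -0.1071]
  T[1,:] = [+0.0000 +0.1088 -0.1662 -0.0430 +0.3164]
  T[2,:] = [+0.0000 -0.0408 +0.0562 +0.3381 -0.3589]
  T[3,:] = [+0.0000 -0.1311 +0.1576 +0.0061 -0.2511]
  T[4,:] = [+0.0000 +0.1199 -0.1562 -0.0414 +0.2163]
moduli |λ_i(T)| = 0.6106, 0.1678, 0.0319, 0.0319, 0.0000.
ρ = 0.6106; 0.6106 < 1 ⇒ converges.

yes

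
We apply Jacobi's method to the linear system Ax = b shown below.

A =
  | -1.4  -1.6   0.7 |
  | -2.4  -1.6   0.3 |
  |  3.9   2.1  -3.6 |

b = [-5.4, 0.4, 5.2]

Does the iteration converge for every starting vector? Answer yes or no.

Split A = D + L + U, D = diag(-1.4, -1.6, -3.6).
Jacobi: T = -D⁻¹(L+U), T[2,0] = -(3.9)/(-3.6) = +1.0833; T[2,2] = 0.
  T[0,:] = [+0.0000, -1.1429, +0.5000]
  T[1,:] = [-1.5000, +0.0000, +0.1875]
  T[2,:] = [+1.0833, +0.5833, +0.0000]
eigenvalue magnitudes: 1.6637, 1.3698, 0.2938.
ρ = 1.6637; 1.6637 > 1 ⇒ diverges.

no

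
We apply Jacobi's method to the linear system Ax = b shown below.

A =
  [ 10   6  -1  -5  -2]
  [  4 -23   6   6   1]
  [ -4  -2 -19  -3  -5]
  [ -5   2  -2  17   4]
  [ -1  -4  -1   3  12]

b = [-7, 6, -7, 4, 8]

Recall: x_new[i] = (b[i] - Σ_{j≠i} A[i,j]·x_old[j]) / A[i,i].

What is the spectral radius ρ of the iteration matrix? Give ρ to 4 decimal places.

0.5468

Write A = D+L+U with D = diag(10, -23, -19, 17, 12).
Jacobi T = -D⁻¹(L+U): T[2,0] = -(-4)/(-19) = -0.2105; T[2,2] = 0.
  T[0,:] = [+0.0000, -0.6000, +0.1000, +0.5000, +0.2000]
  T[1,:] = [+0.1739, +0.0000, +0.2609, +0.2609, +0.0435]
  T[2,:] = [-0.2105, -0.1053, +0.0000, -0.1579, -0.2632]
  T[3,:] = [+0.2941, -0.1176, +0.1176, +0.0000, -0.2353]
  T[4,:] = [+0.0833, +0.3333, +0.0833, -0.2500, +0.0000]
|λ(T)| sorted: 0.5468, 0.4212, 0.4212, 0.1879, 0.1879.
spectral radius ρ = 0.5468; 0.5468 < 1 ⇒ converges.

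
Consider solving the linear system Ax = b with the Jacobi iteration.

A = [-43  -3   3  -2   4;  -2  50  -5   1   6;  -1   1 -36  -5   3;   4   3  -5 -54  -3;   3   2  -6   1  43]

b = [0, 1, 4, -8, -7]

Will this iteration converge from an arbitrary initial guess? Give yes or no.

yes

A = D + L + U where D = diag(-43, 50, -36, -54, 43).
Jacobi: T = -D⁻¹(L+U), T[3,2] = -(-5)/(-54) = -0.0926; T[3,3] = 0.
  T[0,:] = [+0.0000 -0.0698 +0.0698 -0.0465 +0.0930]
  T[1,:] = [+0.0400 +0.0000 +0.1000 -0.0200 -0.1200]
  T[2,:] = [-0.0278 +0.0278 +0.0000 -0.1389 +0.0833]
  T[3,:] = [+0.0741 +0.0556 -0.0926 +0.0000 -0.0556]
  T[4,:] = [-0.0698 -0.0465 +0.1395 -0.0233 +0.0000]
|λ(T)| sorted: 0.1879, 0.0975, 0.0975, 0.0638, 0.0039.
ρ(T) = max|λ| = 0.1879; 0.1879 < 1, so it converges for any x₀.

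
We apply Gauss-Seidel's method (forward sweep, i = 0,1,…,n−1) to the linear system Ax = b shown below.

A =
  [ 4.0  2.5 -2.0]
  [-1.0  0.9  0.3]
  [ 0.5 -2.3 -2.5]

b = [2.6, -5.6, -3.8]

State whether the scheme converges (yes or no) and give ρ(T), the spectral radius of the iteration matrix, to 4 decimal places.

Let D = diag(4, 0.9, -2.5); L, U the strict triangles.
T_GS = -(D+L)⁻¹U: row 0 first, T[0,1] = -(2.5)/(4) = -0.6250; later rows by forward substitution.
  T[0,:] = [+0.0000, -0.6250, +0.5000]
  T[1,:] = [+0.0000, -0.6944, +0.2222]
  T[2,:] = [+0.0000, +0.5139, -0.1044]
eigenvalue magnitudes: 0.8480, 0.0491, 0.0000.
ρ(T) = max|λ| = 0.8480; 0.8480 < 1, so it converges for any x₀.

yes, ρ = 0.8480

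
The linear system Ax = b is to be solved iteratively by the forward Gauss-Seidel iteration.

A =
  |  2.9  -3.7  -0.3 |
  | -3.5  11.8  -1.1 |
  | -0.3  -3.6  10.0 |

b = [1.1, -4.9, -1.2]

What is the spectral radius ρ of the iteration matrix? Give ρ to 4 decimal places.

Write A = D+L+U with D = diag(2.9, 11.8, 10).
T_GS = -(D+L)⁻¹U: row 0 first, T[0,2] = -(-0.3)/(2.9) = +0.1034; later rows by forward substitution.
  T[0,:] = [+0.0000 +1.2759 +0.1034]
  T[1,:] = [+0.0000 +0.3784 +0.1239]
  T[2,:] = [+0.0000 +0.1745 +0.0477]
|roots of det(T-λI)|: 0.4344, 0.0082, 0.0000.
ρ = 0.4344; 0.4344 < 1 ⇒ converges.

0.4344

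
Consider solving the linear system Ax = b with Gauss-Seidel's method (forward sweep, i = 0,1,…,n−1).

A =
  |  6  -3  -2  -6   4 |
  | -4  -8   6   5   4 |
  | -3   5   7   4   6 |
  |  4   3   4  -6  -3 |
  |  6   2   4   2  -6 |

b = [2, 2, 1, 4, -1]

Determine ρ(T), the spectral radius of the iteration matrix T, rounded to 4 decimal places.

1.6255

Split A = D + L + U, D = diag(6, -8, 7, -6, -6).
Gauss-Seidel: T = -(D+L)⁻¹U, row 0 first, T[0,3] = -(-6)/(6) = +1.0000; later rows by forward substitution.
  T[0,:] = [+0.0000, +0.5000, +0.3333, +1.0000, -0.6667]
  T[1,:] = [+0.0000, -0.2500, +0.5833, +0.1250, +0.8333]
  T[2,:] = [+0.0000, +0.3929, -0.2738, -0.2321, -1.7381]
  T[3,:] = [+0.0000, +0.4702, +0.3313, +0.5744, -1.6865]
  T[4,:] = [+0.0000, +0.8353, +0.4557, +1.0784, -2.1098]
|λ(T)| sorted: 1.6255, 0.8417, 0.8417, 0.0930, 0.0000.
spectral radius ρ = 1.6255; 1.6255 > 1: divergent.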